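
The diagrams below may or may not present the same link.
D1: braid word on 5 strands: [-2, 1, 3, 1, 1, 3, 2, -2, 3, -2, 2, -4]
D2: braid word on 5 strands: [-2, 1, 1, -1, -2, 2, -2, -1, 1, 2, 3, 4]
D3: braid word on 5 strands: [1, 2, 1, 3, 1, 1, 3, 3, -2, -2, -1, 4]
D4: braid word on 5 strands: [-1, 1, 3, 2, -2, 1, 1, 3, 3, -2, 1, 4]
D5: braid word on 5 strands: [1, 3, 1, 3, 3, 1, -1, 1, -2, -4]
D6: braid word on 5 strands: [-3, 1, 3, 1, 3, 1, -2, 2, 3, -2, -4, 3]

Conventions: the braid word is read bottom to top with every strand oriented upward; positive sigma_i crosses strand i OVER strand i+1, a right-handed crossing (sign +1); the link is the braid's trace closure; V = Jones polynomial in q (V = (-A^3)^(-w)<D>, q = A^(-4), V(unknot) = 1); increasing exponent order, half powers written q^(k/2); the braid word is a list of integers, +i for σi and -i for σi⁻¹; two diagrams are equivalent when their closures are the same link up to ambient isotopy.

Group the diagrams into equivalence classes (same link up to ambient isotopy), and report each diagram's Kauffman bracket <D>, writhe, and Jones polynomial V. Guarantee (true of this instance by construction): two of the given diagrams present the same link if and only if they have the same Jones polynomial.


equivalence classes: {D1, D3, D4, D5, D6} | {D2}
D1 (bracket A^-20 - 2A^-16 + A^-12 - 2A^-8 + 2A^-4 + A^4; 12 crossings at w = +4): V = q^2 + 2q^4 - 2q^5 + q^6 - 2q^7 + q^8
V(D2) = 1  (w +2, c 12, <D> = A^6)
V(D3) = q^2 + 2q^4 - 2q^5 + q^6 - 2q^7 + q^8  (w +6, c 12, <D> = A^-14 - 2A^-10 + A^-6 - 2A^-2 + 2A^2 + A^10)
D4 (bracket A^-14 - 2A^-10 + A^-6 - 2A^-2 + 2A^2 + A^10; 12 crossings at w = +6): V = q^2 + 2q^4 - 2q^5 + q^6 - 2q^7 + q^8
V(D5) = q^2 + 2q^4 - 2q^5 + q^6 - 2q^7 + q^8  [10 crossings, <D> = A^-20 - 2A^-16 + A^-12 - 2A^-8 + 2A^-4 + A^4, w = +4]
D6 (bracket A^-20 - 2A^-16 + A^-12 - 2A^-8 + 2A^-4 + A^4; 12 crossings at w = +4): V = q^2 + 2q^4 - 2q^5 + q^6 - 2q^7 + q^8
key observation: comparing 6 Jones polynomials yields 2 groups


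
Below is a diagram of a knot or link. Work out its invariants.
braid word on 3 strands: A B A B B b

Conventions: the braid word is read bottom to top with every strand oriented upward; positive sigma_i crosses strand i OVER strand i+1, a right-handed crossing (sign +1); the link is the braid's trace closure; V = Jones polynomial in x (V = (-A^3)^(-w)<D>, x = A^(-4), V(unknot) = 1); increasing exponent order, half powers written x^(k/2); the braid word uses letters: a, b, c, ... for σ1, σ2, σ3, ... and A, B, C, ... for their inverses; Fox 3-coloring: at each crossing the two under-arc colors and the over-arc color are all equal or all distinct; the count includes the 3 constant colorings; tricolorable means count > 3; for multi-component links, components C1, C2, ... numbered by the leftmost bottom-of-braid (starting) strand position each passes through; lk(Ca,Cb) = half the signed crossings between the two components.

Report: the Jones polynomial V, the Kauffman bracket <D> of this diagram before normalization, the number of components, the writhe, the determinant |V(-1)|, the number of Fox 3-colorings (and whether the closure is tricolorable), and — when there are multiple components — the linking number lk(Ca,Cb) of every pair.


V(x) = -x^-4 + x^-3 + x^-1
bracket: A^-8 + 1 - A^4, w = -4
1 component, writhe -4, over 6 crossings
det 3, colorings 9 of 3^6 — tricolorable
observation: w = -4 (over 6 crossings) is diagram-only; (-A^3)^(4) removes it from V


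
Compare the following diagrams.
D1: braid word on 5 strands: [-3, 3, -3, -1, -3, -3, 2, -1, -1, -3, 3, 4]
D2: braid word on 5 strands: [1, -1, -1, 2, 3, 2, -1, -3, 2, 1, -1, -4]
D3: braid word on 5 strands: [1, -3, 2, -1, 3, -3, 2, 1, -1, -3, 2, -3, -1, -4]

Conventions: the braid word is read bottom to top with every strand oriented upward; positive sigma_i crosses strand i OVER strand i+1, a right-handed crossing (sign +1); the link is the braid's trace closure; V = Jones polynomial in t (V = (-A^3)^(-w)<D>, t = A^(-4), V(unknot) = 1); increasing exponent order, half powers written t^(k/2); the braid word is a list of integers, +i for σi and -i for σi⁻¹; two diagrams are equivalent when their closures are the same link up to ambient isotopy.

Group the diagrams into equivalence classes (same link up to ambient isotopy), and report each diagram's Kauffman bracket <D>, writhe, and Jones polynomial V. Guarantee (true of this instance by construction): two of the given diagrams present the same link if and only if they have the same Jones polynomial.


classes: {D1} | {D2} | {D3}
V(D1) = t^-8 - 2t^-7 + t^-6 - 2t^-5 + 2t^-4 + t^-2  [12 crossings, <D> = A^-4 + 2A^4 - 2A^8 + A^12 - 2A^16 + A^20, w = -4]
D2 (bracket A^-8 - A^-4 + 1 - A^4 + A^8; 12 crossings at w = 0): V = t^-2 - t^-1 + 1 - t + t^2
V(D3) = -t^-3 + 2t^-2 - 2t^-1 + 3 - 2t + 2t^2 - t^3  (w -2, c 14, <D> = -A^-18 + 2A^-14 - 2A^-10 + 3A^-6 - 2A^-2 + 2A^2 - A^6)
insight: comparing 3 Jones polynomials yields 3 groups


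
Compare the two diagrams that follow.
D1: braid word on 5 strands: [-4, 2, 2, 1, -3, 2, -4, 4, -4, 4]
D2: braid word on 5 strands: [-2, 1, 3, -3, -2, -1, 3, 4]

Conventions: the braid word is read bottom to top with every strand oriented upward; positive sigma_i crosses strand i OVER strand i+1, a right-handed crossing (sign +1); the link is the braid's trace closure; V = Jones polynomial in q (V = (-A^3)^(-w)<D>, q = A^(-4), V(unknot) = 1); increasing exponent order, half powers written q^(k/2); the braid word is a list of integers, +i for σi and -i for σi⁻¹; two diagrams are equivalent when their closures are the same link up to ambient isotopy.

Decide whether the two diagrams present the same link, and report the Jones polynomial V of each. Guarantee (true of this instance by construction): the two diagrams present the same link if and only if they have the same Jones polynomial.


same link: no
V(D1) = q + q^3 - q^4  [10 crossings, <D> = -A^-10 + A^-6 + A^2, w = +2]
V(D2) = 1  (w 0, c 8, <D> = 1)
note: 2 classes among 2 diagrams; unequal V(q) rules out equality


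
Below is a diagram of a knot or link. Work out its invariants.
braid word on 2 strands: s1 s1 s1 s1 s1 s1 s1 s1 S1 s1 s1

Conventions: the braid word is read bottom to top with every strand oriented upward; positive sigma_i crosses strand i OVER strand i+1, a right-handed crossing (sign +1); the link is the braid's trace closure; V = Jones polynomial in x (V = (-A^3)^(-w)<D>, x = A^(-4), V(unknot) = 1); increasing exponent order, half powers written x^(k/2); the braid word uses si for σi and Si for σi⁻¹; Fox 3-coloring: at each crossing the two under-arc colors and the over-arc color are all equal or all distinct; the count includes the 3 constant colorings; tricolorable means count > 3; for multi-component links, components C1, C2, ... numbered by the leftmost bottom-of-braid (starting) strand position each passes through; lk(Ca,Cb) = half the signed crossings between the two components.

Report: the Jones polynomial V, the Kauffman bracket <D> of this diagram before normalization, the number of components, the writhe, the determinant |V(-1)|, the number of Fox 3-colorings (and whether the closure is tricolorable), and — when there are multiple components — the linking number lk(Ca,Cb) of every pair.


V(x) = x^4 + x^6 - x^7 + x^8 - x^9 + x^10 - x^11 + x^12 - x^13
bracket: A^-25 - A^-21 + A^-17 - A^-13 + A^-9 - A^-5 + A^-1 - A^3 - A^11, w = +9
1 component, writhe +9, over 11 crossings
det 9, colorings 9 of 3^11 — tricolorable
observation: the word shrinks to σ1 σ1 σ1 σ1 σ1 σ1 σ1 σ1 σ1 after cancelling


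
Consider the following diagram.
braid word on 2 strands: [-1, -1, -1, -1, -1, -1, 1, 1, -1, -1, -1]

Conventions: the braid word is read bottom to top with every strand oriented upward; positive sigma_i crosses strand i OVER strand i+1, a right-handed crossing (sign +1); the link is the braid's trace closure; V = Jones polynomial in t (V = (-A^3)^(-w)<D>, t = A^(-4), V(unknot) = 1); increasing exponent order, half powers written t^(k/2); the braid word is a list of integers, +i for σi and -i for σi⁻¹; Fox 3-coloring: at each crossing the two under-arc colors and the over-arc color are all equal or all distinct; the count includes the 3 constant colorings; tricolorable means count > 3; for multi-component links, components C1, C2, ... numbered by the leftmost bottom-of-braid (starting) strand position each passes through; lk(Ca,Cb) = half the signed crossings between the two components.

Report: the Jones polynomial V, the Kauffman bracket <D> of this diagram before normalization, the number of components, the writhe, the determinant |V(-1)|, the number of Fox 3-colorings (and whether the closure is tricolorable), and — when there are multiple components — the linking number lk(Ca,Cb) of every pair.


V = -t^-10 + t^-9 - t^-8 + t^-7 - t^-6 + t^-5 + t^-3
<D> = -A^-9 - A^-1 + A^3 - A^7 + A^11 - A^15 + A^19 (w = -7)
1 component over 11 crossings, w = -7
3 Fox colorings among 3^11, |V(-1)| = 7: not tricolorable
why: a (2,7) torus form — a single generator 7 times


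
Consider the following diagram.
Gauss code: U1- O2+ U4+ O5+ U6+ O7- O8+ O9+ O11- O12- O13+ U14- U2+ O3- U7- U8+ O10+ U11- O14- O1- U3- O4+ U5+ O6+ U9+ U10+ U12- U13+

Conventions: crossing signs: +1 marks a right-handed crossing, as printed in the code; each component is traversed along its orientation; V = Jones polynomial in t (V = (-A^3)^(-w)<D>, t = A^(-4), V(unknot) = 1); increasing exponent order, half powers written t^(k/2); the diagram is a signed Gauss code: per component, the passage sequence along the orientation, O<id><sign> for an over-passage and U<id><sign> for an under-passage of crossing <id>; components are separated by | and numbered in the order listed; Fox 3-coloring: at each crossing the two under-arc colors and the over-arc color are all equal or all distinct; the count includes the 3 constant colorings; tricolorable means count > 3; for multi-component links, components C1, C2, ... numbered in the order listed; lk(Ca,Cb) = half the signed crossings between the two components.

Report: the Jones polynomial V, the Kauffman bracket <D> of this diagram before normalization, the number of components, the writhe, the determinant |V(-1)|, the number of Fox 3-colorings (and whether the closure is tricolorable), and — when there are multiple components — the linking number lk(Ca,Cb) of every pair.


Jones polynomial: V(t) = -t^-2 + 2t^-1 - 3 + 5t - 4t^2 + 5t^3 - 4t^4 + 2t^5 - t^6
<D> = -A^-18 + 2A^-14 - 4A^-10 + 5A^-6 - 4A^-2 + 5A^2 - 3A^6 + 2A^10 - A^14; writhe +2
components 1, writhe +2 (14 crossings)
3-colorings: 9 of 3^14, det 27 — tricolorable
note: V spans 8 powers of t: at least 8 crossings in any diagram


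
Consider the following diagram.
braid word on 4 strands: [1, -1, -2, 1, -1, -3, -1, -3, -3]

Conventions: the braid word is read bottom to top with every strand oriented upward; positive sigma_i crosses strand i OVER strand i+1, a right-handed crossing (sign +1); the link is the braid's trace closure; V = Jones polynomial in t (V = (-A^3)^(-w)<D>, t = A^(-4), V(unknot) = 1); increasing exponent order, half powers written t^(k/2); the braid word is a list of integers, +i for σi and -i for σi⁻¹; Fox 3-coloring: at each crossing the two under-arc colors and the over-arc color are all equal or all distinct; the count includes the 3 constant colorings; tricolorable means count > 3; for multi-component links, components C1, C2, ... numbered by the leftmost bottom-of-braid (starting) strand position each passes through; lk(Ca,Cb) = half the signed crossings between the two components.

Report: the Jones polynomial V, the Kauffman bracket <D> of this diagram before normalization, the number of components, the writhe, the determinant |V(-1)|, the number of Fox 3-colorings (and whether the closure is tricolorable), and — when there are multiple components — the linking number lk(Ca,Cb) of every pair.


V(t) = -t^-4 + t^-3 + t^-1
bracket: -A^-11 - A^-3 + A, w = -5
1 component, writhe -5, over 9 crossings
det 3, colorings 9 of 3^9 — tricolorable
observation: w = -5 (over 9 crossings) is diagram-only; (-A^3)^(5) removes it from V


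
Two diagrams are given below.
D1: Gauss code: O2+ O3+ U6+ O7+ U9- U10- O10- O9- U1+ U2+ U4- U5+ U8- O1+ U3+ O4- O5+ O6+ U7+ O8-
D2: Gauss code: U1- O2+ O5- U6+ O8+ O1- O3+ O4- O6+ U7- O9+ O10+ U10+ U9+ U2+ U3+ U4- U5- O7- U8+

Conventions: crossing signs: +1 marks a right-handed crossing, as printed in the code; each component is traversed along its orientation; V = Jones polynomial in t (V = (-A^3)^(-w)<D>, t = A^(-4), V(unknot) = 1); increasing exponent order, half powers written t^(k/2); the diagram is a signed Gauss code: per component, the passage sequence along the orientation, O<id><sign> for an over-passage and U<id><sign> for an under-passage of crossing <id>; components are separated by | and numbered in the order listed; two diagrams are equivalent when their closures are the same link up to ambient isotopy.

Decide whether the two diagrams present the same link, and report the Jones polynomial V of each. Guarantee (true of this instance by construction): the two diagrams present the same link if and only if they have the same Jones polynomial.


same link: no
V(D1) = t + t^3 - t^4  [10 crossings, <D> = -A^-10 + A^-6 + A^2, w = +2]
V(D2) = 1  [10 crossings, <D> = A^6, w = +2]
insight: 2 values of V(t) split the 2 diagrams


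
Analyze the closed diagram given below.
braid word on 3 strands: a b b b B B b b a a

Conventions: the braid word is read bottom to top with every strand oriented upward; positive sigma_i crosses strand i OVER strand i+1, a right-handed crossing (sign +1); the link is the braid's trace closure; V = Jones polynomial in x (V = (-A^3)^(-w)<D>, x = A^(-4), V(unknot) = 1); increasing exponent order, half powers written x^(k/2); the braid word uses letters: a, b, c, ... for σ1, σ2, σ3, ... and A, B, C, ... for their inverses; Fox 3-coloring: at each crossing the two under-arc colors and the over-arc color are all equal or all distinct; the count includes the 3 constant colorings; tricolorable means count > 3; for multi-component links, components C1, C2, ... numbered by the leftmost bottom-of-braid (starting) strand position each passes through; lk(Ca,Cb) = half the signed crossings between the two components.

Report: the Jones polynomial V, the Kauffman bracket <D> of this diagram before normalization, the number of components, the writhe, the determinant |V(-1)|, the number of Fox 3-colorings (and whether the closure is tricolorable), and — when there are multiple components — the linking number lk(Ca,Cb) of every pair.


V(x) = x^2 + 2x^4 - 2x^5 + x^6 - 2x^7 + x^8
bracket: A^-14 - 2A^-10 + A^-6 - 2A^-2 + 2A^2 + A^10, w = +6
1 component, writhe +6, over 10 crossings
det 9, colorings 27 of 3^10 — tricolorable
observation: V spans 6 powers of x: at least 6 crossings in any diagram


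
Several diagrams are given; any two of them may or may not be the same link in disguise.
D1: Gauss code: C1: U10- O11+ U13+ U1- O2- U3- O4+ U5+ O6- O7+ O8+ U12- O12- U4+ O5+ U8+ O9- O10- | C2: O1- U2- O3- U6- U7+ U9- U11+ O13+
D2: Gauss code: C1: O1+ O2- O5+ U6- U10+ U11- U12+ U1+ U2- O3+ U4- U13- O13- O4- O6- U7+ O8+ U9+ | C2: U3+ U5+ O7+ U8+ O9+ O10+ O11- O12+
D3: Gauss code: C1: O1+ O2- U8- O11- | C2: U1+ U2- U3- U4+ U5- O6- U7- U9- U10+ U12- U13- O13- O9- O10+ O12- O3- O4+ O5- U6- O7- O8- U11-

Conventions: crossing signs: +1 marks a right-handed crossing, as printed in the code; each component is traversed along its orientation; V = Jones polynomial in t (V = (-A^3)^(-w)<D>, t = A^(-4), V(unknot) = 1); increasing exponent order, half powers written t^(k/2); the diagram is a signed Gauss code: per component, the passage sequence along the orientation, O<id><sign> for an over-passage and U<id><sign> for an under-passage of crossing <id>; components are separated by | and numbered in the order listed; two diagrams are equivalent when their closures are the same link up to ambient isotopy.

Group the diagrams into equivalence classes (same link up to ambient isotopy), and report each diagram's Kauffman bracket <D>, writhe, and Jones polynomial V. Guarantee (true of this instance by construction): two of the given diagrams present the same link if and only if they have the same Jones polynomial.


equivalence classes: {D1} | {D2} | {D3}
D1 (bracket -A^-17 + A^-13 - A^-9 + 2A^-5 + A^3; 13 crossings at w = -1): V = -t^(-3/2) - 2t^(1/2) + t^(3/2) - t^(5/2) + t^(7/2)
V(D2) = -t^(3/2) + t^(5/2) - 2t^(7/2) + 2t^(9/2) - 2t^(11/2) + t^(13/2) - t^(15/2)  (w +3, c 13, <D> = A^-21 - A^-17 + 2A^-13 - 2A^-9 + 2A^-5 - A^-1 + A^3)
V(D3) = t^(-13/2) - t^(-11/2) + t^(-9/2) - 2t^(-7/2) - t^(-3/2)  (w -7, c 13, <D> = A^-15 + 2A^-7 - A^-3 + A - A^5)
observation: 3 values of V(t) split the 3 diagrams


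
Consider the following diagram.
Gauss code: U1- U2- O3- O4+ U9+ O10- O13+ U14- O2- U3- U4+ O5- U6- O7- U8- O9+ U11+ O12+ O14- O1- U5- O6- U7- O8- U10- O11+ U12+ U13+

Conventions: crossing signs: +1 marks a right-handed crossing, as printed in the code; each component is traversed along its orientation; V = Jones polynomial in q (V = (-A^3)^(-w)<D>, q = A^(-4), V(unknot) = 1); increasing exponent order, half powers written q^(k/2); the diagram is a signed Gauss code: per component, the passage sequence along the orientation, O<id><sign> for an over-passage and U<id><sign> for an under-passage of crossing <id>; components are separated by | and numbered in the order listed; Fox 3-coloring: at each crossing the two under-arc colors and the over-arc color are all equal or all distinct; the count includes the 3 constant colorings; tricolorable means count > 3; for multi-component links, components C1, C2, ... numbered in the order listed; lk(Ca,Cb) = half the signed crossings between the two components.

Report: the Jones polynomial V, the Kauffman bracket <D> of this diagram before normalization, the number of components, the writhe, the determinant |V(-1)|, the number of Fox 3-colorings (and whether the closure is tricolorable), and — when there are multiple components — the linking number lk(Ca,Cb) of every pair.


V(q) = q^-8 - 2q^-7 + 2q^-6 - 3q^-5 + 3q^-4 - 2q^-3 + 2q^-2 - q^-1 + 1
bracket: A^-12 - A^-8 + 2A^-4 - 2 + 3A^4 - 3A^8 + 2A^12 - 2A^16 + A^20, w = -4
1 component, writhe -4, over 14 crossings
det 17, colorings 3 of 3^14 — not tricolorable
observation: |V(-1)| = 17: so not tricolorable, since 3 does not divide 17


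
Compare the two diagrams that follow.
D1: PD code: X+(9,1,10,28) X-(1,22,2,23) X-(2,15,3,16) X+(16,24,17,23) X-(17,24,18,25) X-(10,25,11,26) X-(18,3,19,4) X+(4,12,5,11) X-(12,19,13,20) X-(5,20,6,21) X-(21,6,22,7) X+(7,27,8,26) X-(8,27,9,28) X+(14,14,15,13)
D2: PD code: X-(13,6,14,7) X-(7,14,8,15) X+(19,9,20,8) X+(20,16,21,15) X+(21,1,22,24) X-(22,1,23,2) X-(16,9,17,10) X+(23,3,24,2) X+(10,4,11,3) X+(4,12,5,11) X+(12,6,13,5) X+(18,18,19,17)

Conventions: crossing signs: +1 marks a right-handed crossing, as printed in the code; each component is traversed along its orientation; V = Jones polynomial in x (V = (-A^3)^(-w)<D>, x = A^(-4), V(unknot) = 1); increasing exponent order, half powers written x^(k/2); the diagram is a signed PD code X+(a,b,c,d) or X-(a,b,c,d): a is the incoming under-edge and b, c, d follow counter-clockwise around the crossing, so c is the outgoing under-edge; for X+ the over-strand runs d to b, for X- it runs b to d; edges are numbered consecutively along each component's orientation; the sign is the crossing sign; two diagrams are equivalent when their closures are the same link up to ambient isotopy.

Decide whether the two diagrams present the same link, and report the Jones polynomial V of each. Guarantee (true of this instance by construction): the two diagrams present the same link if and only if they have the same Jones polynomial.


equivalent: no
D1 (bracket A^-8 - A^-4 + 2 - A^4 + A^8 - A^12; 14 crossings at w = -4): V = -x^-6 + x^-5 - x^-4 + 2x^-3 - x^-2 + x^-1
V(D2) = 1  (w +4, c 12, <D> = A^12)
key observation: comparing 2 Jones polynomials yields 2 groups


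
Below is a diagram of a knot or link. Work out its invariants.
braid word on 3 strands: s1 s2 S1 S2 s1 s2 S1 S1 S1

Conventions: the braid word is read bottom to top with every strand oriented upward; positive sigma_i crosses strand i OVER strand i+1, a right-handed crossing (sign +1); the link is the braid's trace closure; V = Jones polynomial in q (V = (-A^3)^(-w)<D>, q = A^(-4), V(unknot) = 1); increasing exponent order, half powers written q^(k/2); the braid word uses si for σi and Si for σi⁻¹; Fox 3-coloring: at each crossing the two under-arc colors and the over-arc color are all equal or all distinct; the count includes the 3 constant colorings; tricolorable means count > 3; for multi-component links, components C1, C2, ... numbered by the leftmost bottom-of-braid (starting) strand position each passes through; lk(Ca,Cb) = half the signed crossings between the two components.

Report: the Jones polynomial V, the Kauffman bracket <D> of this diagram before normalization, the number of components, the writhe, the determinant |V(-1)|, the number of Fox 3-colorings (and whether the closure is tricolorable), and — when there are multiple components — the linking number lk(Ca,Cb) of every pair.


V(q) = q^(-7/2) - q^(-5/2) + q^(-3/2) - 2q^(-1/2) - q^(3/2)
bracket: A^-9 + 2A^-1 - A^3 + A^7 - A^11, w = -1
2 components, writhe -1, over 9 crossings
lk(C1,C2) = +1
det 6, colorings 9 of 3^9 — tricolorable
observation: span 5 respects span(V) <= c + mu - 1 = 10 for this 2-component diagram


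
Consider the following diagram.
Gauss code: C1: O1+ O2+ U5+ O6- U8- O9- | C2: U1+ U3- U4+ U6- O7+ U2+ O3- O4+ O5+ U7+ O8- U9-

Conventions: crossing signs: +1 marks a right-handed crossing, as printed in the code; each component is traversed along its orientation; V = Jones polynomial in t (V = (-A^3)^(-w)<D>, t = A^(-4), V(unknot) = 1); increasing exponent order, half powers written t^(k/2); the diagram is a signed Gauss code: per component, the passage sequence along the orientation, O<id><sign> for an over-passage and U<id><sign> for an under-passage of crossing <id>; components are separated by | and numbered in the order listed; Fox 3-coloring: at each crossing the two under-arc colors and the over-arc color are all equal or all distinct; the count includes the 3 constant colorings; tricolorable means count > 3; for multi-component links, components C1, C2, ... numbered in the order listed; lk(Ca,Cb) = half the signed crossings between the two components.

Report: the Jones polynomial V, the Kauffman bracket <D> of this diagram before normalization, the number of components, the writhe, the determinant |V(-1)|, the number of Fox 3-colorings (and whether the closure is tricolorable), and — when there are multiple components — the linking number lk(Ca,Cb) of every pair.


V = -t^(-3/2) + t^(-1/2) - 2t^(1/2) + t^(3/2) - 2t^(5/2) + t^(7/2)
<D> = -A^-11 + 2A^-7 - A^-3 + 2A - A^5 + A^9 (w = +1)
2 components over 9 crossings, w = +1
lk(C1,C2): 0
3 Fox colorings among 3^9, |V(-1)| = 8: not tricolorable
why: span 5 respects span(V) <= c + mu - 1 = 10 for this 2-component diagram


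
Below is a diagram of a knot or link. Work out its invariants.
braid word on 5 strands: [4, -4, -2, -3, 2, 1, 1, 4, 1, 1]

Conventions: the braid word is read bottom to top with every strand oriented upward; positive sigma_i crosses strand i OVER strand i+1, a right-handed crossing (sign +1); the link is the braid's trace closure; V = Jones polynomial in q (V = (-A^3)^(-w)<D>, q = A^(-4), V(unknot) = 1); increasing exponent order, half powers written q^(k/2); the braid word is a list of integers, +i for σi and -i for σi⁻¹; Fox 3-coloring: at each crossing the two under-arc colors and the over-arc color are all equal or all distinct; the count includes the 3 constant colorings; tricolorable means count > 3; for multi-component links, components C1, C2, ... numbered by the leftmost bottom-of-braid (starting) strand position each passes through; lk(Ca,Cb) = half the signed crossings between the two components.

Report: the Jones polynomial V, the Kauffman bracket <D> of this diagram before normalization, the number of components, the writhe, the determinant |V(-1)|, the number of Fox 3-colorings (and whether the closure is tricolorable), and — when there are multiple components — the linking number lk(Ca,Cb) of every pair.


V(q) = q + q^2 + q^3 + q^6
bracket: A^-12 + 1 + A^4 + A^8, w = +4
3 components, writhe +4, over 10 crossings
lk(C1,C2) = +2
linking number lk(C1,C3) = 0
lk(C2,C3): 0
det 0, colorings 9 of 3^11 — tricolorable
observation: inverse pairs cancel, leaving σ2⁻¹ σ3⁻¹ σ2 σ1 σ1 σ4 σ1 σ1


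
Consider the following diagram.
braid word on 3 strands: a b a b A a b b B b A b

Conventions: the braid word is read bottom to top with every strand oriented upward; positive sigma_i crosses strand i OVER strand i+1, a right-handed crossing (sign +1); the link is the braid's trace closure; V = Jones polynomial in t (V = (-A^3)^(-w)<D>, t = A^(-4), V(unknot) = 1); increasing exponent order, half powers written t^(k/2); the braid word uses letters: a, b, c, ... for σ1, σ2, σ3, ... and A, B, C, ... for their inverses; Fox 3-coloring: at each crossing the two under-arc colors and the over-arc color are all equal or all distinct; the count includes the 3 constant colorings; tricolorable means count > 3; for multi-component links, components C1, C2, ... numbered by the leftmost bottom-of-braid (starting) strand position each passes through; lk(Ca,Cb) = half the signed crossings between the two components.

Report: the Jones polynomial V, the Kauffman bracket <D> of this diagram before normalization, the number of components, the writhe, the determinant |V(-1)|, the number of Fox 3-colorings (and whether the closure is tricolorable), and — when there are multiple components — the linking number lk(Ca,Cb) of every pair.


Jones polynomial: V(t) = t^2 + 2t^4 - t^5 + 2t^6 - t^7 + t^8
<D> = A^-14 - A^-10 + 2A^-6 - A^-2 + 2A^2 + A^10; writhe +6
components 3, writhe +6 (12 crossings)
linking number lk(C1,C2) = +2
lk(C1,C3): 0
lk(C2,C3) = +1
3-colorings: 3 of 3^12, det 8 — not tricolorable
note: span 6 respects span(V) <= c + mu - 1 = 14 for this 3-component diagram


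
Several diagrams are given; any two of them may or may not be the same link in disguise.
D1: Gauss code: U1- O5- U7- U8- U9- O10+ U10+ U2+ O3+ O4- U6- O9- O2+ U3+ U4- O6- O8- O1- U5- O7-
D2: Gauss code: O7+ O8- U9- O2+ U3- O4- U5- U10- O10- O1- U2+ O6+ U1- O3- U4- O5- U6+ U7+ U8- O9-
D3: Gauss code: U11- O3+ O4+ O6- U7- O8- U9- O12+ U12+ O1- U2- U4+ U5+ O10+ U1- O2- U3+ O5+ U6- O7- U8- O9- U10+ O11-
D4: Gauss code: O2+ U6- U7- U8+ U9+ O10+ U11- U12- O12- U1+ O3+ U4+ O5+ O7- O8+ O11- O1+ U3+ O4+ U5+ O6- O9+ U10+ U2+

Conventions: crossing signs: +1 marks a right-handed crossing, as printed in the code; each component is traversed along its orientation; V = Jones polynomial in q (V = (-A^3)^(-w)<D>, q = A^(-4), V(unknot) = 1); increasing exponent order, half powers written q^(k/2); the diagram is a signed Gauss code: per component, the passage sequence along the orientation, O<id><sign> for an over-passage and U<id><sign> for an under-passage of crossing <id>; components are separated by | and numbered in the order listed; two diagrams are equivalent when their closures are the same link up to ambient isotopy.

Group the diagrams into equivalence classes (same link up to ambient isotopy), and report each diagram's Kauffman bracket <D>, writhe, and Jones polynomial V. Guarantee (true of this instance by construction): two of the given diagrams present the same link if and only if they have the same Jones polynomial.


grouping into links: {D1} | {D2, D3} | {D4}
V(D1) = -q^-4 + q^-3 + q^-1  (w -4, c 10, <D> = A^-8 + 1 - A^4)
D2 (bracket A^-16 - A^-12 + 2A^-8 - 2A^-4 + 2 - 2A^4 + A^8; 10 crossings at w = -4): V = q^-5 - 2q^-4 + 2q^-3 - 2q^-2 + 2q^-1 - 1 + q
V(D3) = q^-5 - 2q^-4 + 2q^-3 - 2q^-2 + 2q^-1 - 1 + q  [12 crossings, <D> = A^-10 - A^-6 + 2A^-2 - 2A^2 + 2A^6 - 2A^10 + A^14, w = -2]
V(D4) = q + q^3 - q^4  [12 crossings, <D> = -A^-4 + 1 + A^8, w = +4]
why: 3 classes among 4 diagrams; unequal V(q) rules out equality


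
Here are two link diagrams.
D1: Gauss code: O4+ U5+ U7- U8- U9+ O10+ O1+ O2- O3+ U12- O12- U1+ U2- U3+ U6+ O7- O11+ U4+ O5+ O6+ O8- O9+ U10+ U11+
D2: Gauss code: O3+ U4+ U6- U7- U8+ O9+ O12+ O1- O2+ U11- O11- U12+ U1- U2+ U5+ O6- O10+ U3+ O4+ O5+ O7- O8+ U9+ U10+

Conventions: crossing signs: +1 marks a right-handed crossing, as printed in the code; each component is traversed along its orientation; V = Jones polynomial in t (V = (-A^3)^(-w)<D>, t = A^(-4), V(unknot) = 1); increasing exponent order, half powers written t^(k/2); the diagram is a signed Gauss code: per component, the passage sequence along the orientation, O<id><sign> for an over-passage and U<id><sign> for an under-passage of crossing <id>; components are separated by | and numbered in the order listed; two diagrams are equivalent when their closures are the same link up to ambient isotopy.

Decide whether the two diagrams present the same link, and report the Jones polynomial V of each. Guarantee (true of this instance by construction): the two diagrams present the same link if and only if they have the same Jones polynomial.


same link: yes
V(D1) = t - t^2 + 2t^3 - t^4 + t^5 - t^6  [12 crossings, <D> = -A^-12 + A^-8 - A^-4 + 2 - A^4 + A^8, w = +4]
V(D2) = t - t^2 + 2t^3 - t^4 + t^5 - t^6  [12 crossings, <D> = -A^-12 + A^-8 - A^-4 + 2 - A^4 + A^8, w = +4]
insight: Reidemeister moves carry D1 (12 crossings) to D2 (12)


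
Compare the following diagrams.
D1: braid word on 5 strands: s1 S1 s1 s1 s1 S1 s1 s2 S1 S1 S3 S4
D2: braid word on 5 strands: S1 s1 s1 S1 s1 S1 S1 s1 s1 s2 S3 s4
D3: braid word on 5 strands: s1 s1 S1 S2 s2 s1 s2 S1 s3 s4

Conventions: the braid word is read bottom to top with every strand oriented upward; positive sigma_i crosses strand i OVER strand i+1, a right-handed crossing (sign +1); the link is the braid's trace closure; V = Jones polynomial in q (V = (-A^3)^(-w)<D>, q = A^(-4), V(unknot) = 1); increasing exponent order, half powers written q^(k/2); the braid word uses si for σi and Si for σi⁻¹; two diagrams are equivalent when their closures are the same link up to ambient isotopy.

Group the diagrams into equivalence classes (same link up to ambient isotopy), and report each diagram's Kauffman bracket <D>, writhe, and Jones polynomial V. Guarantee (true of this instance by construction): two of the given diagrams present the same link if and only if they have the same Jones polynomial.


equivalence classes: {D1, D2, D3}
D1 (bracket 1; 12 crossings at w = 0): V = 1
V(D2) = 1  (w +2, c 12, <D> = A^6)
V(D3) = 1  [10 crossings, <D> = A^12, w = +4]
key observation: one V(q) for all 3 diagrams — one class (guaranteed)


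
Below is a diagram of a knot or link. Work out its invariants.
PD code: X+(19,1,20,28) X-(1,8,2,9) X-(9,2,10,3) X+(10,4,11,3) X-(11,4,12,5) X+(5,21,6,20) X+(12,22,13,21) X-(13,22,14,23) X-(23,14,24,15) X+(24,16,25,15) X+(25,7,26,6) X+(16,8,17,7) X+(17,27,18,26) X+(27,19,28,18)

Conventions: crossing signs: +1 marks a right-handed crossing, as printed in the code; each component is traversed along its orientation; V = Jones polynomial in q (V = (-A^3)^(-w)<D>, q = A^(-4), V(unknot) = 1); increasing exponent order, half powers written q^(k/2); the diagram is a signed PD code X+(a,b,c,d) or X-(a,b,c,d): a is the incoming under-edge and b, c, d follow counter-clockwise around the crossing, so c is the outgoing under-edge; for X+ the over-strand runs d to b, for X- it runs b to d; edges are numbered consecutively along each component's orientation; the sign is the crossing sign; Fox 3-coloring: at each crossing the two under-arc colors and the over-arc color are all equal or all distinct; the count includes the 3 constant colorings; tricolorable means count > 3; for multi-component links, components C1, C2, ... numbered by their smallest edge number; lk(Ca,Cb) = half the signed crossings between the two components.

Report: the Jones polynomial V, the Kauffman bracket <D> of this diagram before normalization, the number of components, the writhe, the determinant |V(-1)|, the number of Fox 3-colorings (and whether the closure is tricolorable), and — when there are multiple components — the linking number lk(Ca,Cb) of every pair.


V = q - q^2 + 2q^3 - q^4 + q^5 - q^6
<D> = -A^-12 + A^-8 - A^-4 + 2 - A^4 + A^8 (w = +4)
1 component over 14 crossings, w = +4
3 Fox colorings among 3^14, |V(-1)| = 7: not tricolorable
why: V spans 5 powers of q: at least 5 crossings in any diagram


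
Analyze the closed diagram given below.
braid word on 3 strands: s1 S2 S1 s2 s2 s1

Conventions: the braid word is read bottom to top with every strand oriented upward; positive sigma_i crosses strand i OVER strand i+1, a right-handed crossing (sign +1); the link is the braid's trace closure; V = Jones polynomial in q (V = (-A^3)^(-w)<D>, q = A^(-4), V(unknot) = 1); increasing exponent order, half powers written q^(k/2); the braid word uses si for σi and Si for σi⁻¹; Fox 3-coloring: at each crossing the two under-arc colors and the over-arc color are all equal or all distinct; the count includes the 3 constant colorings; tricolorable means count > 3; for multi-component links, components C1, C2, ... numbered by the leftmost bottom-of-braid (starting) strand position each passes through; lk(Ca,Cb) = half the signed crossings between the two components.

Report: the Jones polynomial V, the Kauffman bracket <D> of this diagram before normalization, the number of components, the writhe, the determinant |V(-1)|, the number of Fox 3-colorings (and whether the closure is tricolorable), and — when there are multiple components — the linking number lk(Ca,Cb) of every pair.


V = q + q^3 - q^4
<D> = -A^-10 + A^-6 + A^2 (w = +2)
1 component over 6 crossings, w = +2
9 Fox colorings among 3^6, |V(-1)| = 3: tricolorable
why: det 3 = |V(-1)|; divisible by 3, so tricolorable


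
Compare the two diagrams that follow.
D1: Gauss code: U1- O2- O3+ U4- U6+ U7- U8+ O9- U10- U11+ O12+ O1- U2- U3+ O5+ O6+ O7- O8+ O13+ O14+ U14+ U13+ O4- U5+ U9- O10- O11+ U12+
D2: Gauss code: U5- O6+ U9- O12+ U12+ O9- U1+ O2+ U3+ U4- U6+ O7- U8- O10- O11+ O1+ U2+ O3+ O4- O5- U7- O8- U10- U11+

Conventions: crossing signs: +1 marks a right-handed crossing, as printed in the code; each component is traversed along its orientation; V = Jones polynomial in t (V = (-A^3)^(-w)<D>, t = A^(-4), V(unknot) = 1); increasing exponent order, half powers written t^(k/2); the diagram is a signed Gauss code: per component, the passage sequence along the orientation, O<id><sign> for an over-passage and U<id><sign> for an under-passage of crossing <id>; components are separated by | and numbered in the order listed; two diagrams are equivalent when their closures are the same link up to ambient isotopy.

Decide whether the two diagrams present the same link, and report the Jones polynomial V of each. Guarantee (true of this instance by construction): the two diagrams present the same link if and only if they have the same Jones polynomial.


equivalent: no
V(D1) = 1  (w +2, c 14, <D> = A^6)
V(D2) = -t^-3 + 2t^-2 - 2t^-1 + 3 - 2t + 2t^2 - t^3  [12 crossings, <D> = -A^-12 + 2A^-8 - 2A^-4 + 3 - 2A^4 + 2A^8 - A^12, w = 0]
key observation: 2 values of V(t) split the 2 diagrams


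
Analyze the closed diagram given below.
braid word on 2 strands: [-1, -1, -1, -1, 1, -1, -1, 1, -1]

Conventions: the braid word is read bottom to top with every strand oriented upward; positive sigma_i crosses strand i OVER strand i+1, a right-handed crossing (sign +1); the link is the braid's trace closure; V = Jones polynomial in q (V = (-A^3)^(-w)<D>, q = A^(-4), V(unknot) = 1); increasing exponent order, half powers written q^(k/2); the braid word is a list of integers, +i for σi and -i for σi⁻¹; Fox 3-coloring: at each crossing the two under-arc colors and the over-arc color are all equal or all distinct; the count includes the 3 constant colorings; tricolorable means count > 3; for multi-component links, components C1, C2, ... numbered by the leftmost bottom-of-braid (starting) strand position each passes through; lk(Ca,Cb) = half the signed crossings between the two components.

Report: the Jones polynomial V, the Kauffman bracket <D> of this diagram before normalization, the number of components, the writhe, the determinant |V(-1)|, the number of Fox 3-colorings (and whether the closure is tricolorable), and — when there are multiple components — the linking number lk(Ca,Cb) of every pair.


Jones polynomial: V(q) = -q^-7 + q^-6 - q^-5 + q^-4 + q^-2
<D> = -A^-7 - A + A^5 - A^9 + A^13; writhe -5
components 1, writhe -5 (9 crossings)
3-colorings: 3 of 3^9, det 5 — not tricolorable
note: the span of V is 5, forcing >= 5 crossings in any diagram


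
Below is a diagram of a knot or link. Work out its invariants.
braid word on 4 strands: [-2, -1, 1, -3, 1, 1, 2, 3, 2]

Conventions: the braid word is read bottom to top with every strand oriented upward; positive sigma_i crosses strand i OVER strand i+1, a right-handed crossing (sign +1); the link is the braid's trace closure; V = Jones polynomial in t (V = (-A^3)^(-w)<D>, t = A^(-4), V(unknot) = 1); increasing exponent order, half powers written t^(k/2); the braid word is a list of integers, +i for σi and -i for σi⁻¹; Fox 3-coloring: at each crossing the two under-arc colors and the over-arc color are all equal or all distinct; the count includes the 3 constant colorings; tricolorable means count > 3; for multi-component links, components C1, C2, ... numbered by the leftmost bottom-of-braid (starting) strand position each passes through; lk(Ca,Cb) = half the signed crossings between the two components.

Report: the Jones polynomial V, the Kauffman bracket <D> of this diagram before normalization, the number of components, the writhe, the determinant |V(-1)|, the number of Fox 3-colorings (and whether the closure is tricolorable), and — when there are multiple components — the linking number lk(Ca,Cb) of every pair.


V(t) = 1 + t + t^2 + t^3
bracket: -A^-3 - A - A^5 - A^9, w = +3
3 components, writhe +3, over 9 crossings
lk(C1,C2) = 0
linking number lk(C1,C3) = +1
lk(C2,C3): 0
det 0, colorings 9 of 3^9 — tricolorable
observation: w = +3 (over 9 crossings) is diagram-only; (-A^3)^(-3) removes it from V


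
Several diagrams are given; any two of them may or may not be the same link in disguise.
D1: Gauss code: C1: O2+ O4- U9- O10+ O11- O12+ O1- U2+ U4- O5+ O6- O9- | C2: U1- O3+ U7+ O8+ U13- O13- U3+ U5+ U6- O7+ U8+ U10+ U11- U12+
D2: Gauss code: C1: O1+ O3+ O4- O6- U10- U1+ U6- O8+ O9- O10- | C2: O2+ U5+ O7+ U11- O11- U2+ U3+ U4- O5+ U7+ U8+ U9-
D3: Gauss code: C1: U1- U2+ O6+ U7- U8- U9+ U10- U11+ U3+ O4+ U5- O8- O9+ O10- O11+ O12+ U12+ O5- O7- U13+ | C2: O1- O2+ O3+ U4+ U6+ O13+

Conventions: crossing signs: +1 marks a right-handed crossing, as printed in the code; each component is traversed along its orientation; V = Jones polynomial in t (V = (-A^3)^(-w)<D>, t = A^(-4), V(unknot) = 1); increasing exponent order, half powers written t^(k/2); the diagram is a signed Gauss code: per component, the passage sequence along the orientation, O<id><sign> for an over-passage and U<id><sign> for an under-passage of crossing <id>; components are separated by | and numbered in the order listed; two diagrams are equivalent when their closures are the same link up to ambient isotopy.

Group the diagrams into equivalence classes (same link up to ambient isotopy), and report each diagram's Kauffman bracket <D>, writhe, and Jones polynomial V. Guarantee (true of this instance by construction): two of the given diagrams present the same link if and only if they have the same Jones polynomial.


classes: {D1, D2} | {D3}
V(D1) = -t^(1/2) - t^(3/2) - t^(5/2) + t^(9/2)  [13 crossings, <D> = -A^-15 + A^-7 + A^-3 + A, w = +1]
V(D2) = -t^(1/2) - t^(3/2) - t^(5/2) + t^(9/2)  [11 crossings, <D> = -A^-15 + A^-7 + A^-3 + A, w = +1]
V(D3) = -t^(1/2) + t^(3/2) - t^(5/2) - t^(9/2)  (w +3, c 13, <D> = A^-9 + A^-1 - A^3 + A^7)
insight: 2 classes among 3 diagrams; unequal V(t) rules out equality


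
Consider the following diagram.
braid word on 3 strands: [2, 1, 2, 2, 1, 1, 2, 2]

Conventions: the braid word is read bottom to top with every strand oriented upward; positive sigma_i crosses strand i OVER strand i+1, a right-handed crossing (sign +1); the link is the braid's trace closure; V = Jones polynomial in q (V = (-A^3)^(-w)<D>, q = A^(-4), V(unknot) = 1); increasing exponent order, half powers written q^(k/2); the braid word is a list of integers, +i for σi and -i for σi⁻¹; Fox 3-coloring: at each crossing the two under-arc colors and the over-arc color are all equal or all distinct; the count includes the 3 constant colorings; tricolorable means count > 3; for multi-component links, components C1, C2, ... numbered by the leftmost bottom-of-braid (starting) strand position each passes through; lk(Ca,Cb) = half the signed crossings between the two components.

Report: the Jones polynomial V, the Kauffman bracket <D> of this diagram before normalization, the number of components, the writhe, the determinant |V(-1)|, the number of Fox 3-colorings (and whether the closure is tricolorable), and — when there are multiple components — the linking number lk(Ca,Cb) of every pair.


V = q^3 + q^5 - q^8
<D> = -A^-8 + A^4 + A^12 (w = +8)
1 component over 8 crossings, w = +8
9 Fox colorings among 3^8, |V(-1)| = 3: tricolorable
why: det 3 = |V(-1)|; divisible by 3, so tricolorable
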